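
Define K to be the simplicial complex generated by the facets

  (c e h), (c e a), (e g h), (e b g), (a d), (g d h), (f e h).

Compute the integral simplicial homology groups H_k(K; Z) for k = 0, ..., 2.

H_0 = Z,  H_1 = Z,  H_2 = 0.

Order the vertices as a < b < c < d < e < f < g < h. Listing each simplex with vertices in this order, K has dimension 2 with simplices:

  0-simplices (8): a, b, c, d, e, f, g, h
  1-simplices (14): ac, ad, ae, be, bg, ce, ch, dg, dh, ef, eg, eh, fh, gh
  2-simplices (6): ace, beg, ceh, dgh, efh, egh

so the chain groups are C_0 ≅ Z^8, C_1 ≅ Z^14, C_2 ≅ Z^6.

∂_1: C_1 → C_0 is given by ∂[p,q] = [q] − [p].
The resulting 8×14 matrix has rank 7, and its Smith normal form has invariant factors (1,1,1,1,1,1,1).

Boundary ∂_2: C_2 → C_1 acts by ∂[p,q,r] = [q,r] − [p,r] + [p,q]. For instance
  ∂ace = ce − ae + ac,
  ∂ceh = eh − ch + ce.
As a 14×6 matrix over Z this has rank 6, with invariant factors (1,1,1,1,1,1).

Computing H_k = (kernel of ∂_k) / (image of ∂_{k+1}):

  H_0: rank C_0 − rank ∂_1 = 8 − 7 = 1, and the invariant factors of ∂_1 are all 1, so H_0 ≅ Z.
  H_1: rank ker ∂_1 − rank ∂_2 = (14 − 7) − 6 = 1, and the invariant factors of ∂_2 are all 1, so H_1 ≅ Z.
  H_2: rank ker ∂_2 − rank ∂_3 = (6 − 6) − 0 = 0, and there is no ∂_3, so H_2 ≅ 0.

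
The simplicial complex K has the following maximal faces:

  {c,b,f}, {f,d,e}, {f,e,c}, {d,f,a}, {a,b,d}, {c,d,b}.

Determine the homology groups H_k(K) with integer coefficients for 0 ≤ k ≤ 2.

We work with the vertex ordering a < b < c < d < e < f. The simplices of K, each written with vertices in increasing order, are:

  0-simplices (6): a, b, c, d, e, f
  1-simplices (12): ab, ad, af, bc, bd, bf, cd, ce, cf, de, df, ef
  2-simplices (6): abd, adf, bcd, bcf, cef, def

giving chain groups C_0 ≅ Z^6, C_1 ≅ Z^12, C_2 ≅ Z^6.

The boundary map ∂_1: C_1 → C_0 maps an edge to its endpoints' difference, ∂[p,q] = q − p. For instance
  ∂bf = f − b.
The 6×12 boundary matrix has rank 5 and Smith normal form diag(1,1,1,1,1).

The boundary map ∂_2: C_2 → C_1 sends each 2-simplex [p,q,r] to [q,r] − [p,r] + [p,q]. For instance
  ∂bcd = cd − bd + bc,
  ∂cef = ef − cf + ce.
The resulting 12×6 matrix has rank 6, and its Smith normal form has invariant factors (1,1,1,1,1,1).

Reading off H_k = ker ∂_k / im ∂_{k+1}:

  H_0: rank C_0 − rank ∂_1 = 6 − 5 = 1, and the invariant factors of ∂_1 are all 1, so H_0 = Z.
  H_1: rank ker ∂_1 − rank ∂_2 = (12 − 5) − 6 = 1, and the invariant factors of ∂_2 are all 1, so H_1 = Z.
  H_2: rank ker ∂_2 − rank ∂_3 = (6 − 6) − 0 = 0, and there is no ∂_3, so H_2 = 0.

As a check, the Euler characteristic is 6 − 12 + 6 = 0, which agrees with 1 − 1 + 0 = 0.

H_0 ≅ Z,  H_1 ≅ Z,  H_2 = 0.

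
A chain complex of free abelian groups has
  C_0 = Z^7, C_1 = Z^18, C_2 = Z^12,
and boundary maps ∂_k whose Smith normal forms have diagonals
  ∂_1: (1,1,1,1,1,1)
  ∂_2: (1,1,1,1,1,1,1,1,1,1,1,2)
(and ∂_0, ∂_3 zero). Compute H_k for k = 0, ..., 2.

H_0: b_0 = 7 − 0 − 6 = 1; torsion from ∂_1 factors > 1: none. So H_0 ≅ Z.
H_1: b_1 = 18 − 6 − 12 = 0; torsion from ∂_2 factors > 1: [2]. So H_1 ≅ Z/2.
H_2: b_2 = 12 − 12 − 0 = 0; torsion from ∂_3 factors > 1: none. So H_2 ≅ 0.

H_0 ≅ Z,  H_1 ≅ Z/2,  H_2 = 0.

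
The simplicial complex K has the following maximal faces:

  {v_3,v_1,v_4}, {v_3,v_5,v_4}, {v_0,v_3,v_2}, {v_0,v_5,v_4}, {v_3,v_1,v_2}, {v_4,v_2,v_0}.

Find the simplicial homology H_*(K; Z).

H_0 ≅ Z,  H_1 ≅ Z,  H_2 = 0.

Order the vertices as v_0 < v_1 < v_2 < v_3 < v_4 < v_5. Listing each simplex with vertices in this order, K has dimension 2 with simplices:

  0-simplices (6): [v_0], [v_1], [v_2], [v_3], [v_4], [v_5]
  1-simplices (12): [v_0,v_2], [v_0,v_3], [v_0,v_4], [v_0,v_5], [v_1,v_2], [v_1,v_3], [v_1,v_4], [v_2,v_3], [v_2,v_4], [v_3,v_4], [v_3,v_5], [v_4,v_5]
  2-simplices (6): [v_0,v_2,v_3], [v_0,v_2,v_4], [v_0,v_4,v_5], [v_1,v_2,v_3], [v_1,v_3,v_4], [v_3,v_4,v_5]

giving chain groups C_0 ≅ Z^6, C_1 ≅ Z^12, C_2 ≅ Z^6.

∂_1: C_1 → C_0 maps an edge to its endpoints' difference, ∂[p,q] = q − p. For instance
  ∂[v_1,v_3] = [v_3] − [v_1].
The resulting 6×12 matrix has rank 5, and its Smith normal form has invariant factors (1,1,1,1,1).

The boundary map ∂_2: C_2 → C_1 maps a triangle to the signed sum of its edges. For instance
  ∂[v_3,v_4,v_5] = [v_4,v_5] − [v_3,v_5] + [v_3,v_4],
  ∂[v_0,v_2,v_3] = [v_2,v_3] − [v_0,v_3] + [v_0,v_2].
As a 12×6 matrix over Z this has rank 6, with invariant factors (1,1,1,1,1,1).

Computing H_k = (kernel of ∂_k) / (image of ∂_{k+1}):

  H_0: rank C_0 − rank ∂_1 = 6 − 5 = 1, and the invariant factors of ∂_1 are all 1, so H_0 ≅ Z.
  H_1: rank ker ∂_1 − rank ∂_2 = (12 − 5) − 6 = 1, and the invariant factors of ∂_2 are all 1, so H_1 ≅ Z.
  H_2: rank ker ∂_2 − rank ∂_3 = (6 − 6) − 0 = 0, and there is no ∂_3, so H_2 ≅ 0.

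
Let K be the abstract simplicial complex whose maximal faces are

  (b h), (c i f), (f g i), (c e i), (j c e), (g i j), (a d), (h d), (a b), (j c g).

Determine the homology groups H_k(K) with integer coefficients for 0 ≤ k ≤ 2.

Fix the vertex order a < b < c < d < e < f < g < h < i < j and write every simplex with vertices in increasing order. Then dim K = 2 and the simplices of K are:

  0-simplices (10): a, b, c, d, e, f, g, h, i, j
  1-simplices (16): ab, ad, bh, ce, cf, cg, ci, cj, dh, ei, ej, fg, fi, gi, gj, ij
  2-simplices (6): cei, cej, cfi, cgj, fgi, gij

so the chain groups are C_0 ≅ Z^10, C_1 ≅ Z^16, C_2 ≅ Z^6.

∂_1: C_1 → C_0 is given by ∂[p,q] = [q] − [p]. For instance
  ∂dh = h − d.
As a 10×16 matrix over Z this has rank 8, with invariant factors (1,1,1,1,1,1,1,1).

Boundary ∂_2: C_2 → C_1 maps a triangle to the signed sum of its edges. For instance
  ∂cej = ej − cj + ce,
  ∂gij = ij − gj + gi.
The 16×6 boundary matrix has rank 6 and Smith normal form diag(1,1,1,1,1,1).

From H_k ≅ ker(∂_k) / im(∂_{k+1}) we obtain:

  H_0: rank C_0 − rank ∂_1 = 10 − 8 = 2, and the invariant factors of ∂_1 are all 1, so H_0 ≅ Z^2.
  H_1: rank ker ∂_1 − rank ∂_2 = (16 − 8) − 6 = 2, and the invariant factors of ∂_2 are all 1, so H_1 ≅ Z^2.
  H_2: rank ker ∂_2 − rank ∂_3 = (6 − 6) − 0 = 0, and there is no ∂_3, so H_2 ≅ 0.

H_0 = Z^2,  H_1 = Z^2,  H_2 = 0.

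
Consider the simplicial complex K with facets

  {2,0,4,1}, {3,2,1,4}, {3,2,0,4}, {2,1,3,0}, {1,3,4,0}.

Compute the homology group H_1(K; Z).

H_1 = 0.

Take the total order 0 < 1 < 2 < 3 < 4 on the vertex set. Then K (dimension 3) consists of the simplices:

  0-simplices (5): [0], [1], [2], [3], [4]
  1-simplices (10): [0,1], [0,2], [0,3], [0,4], [1,2], [1,3], [1,4], [2,3], [2,4], [3,4]
  2-simplices (10): [0,1,2], [0,1,3], [0,1,4], [0,2,3], [0,2,4], [0,3,4], [1,2,3], [1,2,4], [1,3,4], [2,3,4]
  3-simplices (5): [0,1,2,3], [0,1,2,4], [0,1,3,4], [0,2,3,4], [1,2,3,4]

Hence C_0 ≅ Z^5, C_1 ≅ Z^10, C_2 ≅ Z^10, C_3 ≅ Z^5.

Boundary ∂_1: C_1 → C_0 is given by ∂[p,q] = [q] − [p].
The resulting 5×10 matrix has rank 4, and its Smith normal form has invariant factors (1,1,1,1).

The boundary map ∂_2: C_2 → C_1 acts by ∂[p,q,r] = [q,r] − [p,r] + [p,q]. For instance
  ∂[2,3,4] = [3,4] − [2,4] + [2,3],
  ∂[0,1,3] = [1,3] − [0,3] + [0,1].
The 10×10 boundary matrix has rank 6 and Smith normal form diag(1,1,1,1,1,1).

∂_3: C_3 → C_2 sends each 3-simplex σ to the alternating sum Σ_i (−1)^i (σ with its i-th vertex removed). For instance
  ∂[0,1,2,3] = [1,2,3] − [0,2,3] + [0,1,3] − [0,1,2],
  ∂[0,2,3,4] = [2,3,4] − [0,3,4] + [0,2,4] − [0,2,3].
This gives a 10×5 integer matrix of rank 4; reducing to Smith normal form yields diagonal entries (1,1,1,1).

From H_k ≅ ker(∂_k) / im(∂_{k+1}) we obtain:

  H_1: rank ker ∂_1 − rank ∂_2 = (10 − 4) − 6 = 0, and the invariant factors of ∂_2 are all 1, so H_1 = 0.

(K is a triangulation of the 3-sphere S^3.)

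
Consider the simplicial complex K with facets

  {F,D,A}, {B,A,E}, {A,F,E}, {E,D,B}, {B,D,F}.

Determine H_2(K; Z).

H_2 ≅ 0.

Fix the vertex order A < B < D < E < F and write every simplex with vertices in increasing order. Then dim K = 2 and the simplices of K are:

  0-simplices (5): A, B, D, E, F
  1-simplices (10): AB, AD, AE, AF, BD, BE, BF, DE, DF, EF
  2-simplices (5): ABE, ADF, AEF, BDE, BDF

so the chain groups are C_0 ≅ Z^5, C_1 ≅ Z^10, C_2 ≅ Z^5.

∂_1: C_1 → C_0 is given by ∂[p,q] = [q] − [p].
As a 5×10 matrix over Z this has rank 4, with invariant factors (1,1,1,1).

The boundary map ∂_2: C_2 → C_1 acts by ∂[p,q,r] = [q,r] − [p,r] + [p,q]. For instance
  ∂BDF = DF − BF + BD,
  ∂ADF = DF − AF + AD.
The resulting 10×5 matrix has rank 5, and its Smith normal form has invariant factors (1,1,1,1,1).

Reading off H_k = ker ∂_k / im ∂_{k+1}:

  H_2: rank ker ∂_2 − rank ∂_3 = (5 − 5) − 0 = 0, and there is no ∂_3, so H_2 ≅ 0.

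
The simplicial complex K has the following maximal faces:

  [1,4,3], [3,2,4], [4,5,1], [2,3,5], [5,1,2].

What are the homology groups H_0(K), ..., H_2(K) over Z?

Order the vertices as 1 < 2 < 3 < 4 < 5. Listing each simplex with vertices in this order, K has dimension 2 with simplices:

  0-simplices (5): [1], [2], [3], [4], [5]
  1-simplices (10): [1,2], [1,3], [1,4], [1,5], [2,3], [2,4], [2,5], [3,4], [3,5], [4,5]
  2-simplices (5): [1,2,5], [1,3,4], [1,4,5], [2,3,4], [2,3,5]

giving chain groups C_0 ≅ Z^5, C_1 ≅ Z^10, C_2 ≅ Z^5.

∂_1: C_1 → C_0 maps an edge to its endpoints' difference, ∂[p,q] = q − p. For instance
  ∂[1,5] = [5] − [1].
The resulting 5×10 matrix has rank 4, and its Smith normal form has invariant factors (1,1,1,1).

∂_2: C_2 → C_1 sends each 2-simplex [p,q,r] to [q,r] − [p,r] + [p,q]. For instance
  ∂[1,2,5] = [2,5] − [1,5] + [1,2],
  ∂[1,4,5] = [4,5] − [1,5] + [1,4].
The resulting 10×5 matrix has rank 5, and its Smith normal form has invariant factors (1,1,1,1,1).

Reading off H_k = ker ∂_k / im ∂_{k+1}:

  H_0: rank C_0 − rank ∂_1 = 5 − 4 = 1, and the invariant factors of ∂_1 are all 1, so H_0 = Z.
  H_1: rank ker ∂_1 − rank ∂_2 = (10 − 4) − 5 = 1, and the invariant factors of ∂_2 are all 1, so H_1 = Z.
  H_2: rank ker ∂_2 − rank ∂_3 = (5 − 5) − 0 = 0, and there is no ∂_3, so H_2 = 0.

As a check, the Euler characteristic is 5 − 10 + 5 = 0, which agrees with 1 − 1 + 0 = 0.

H_0 ≅ Z,  H_1 ≅ Z,  H_2 = 0.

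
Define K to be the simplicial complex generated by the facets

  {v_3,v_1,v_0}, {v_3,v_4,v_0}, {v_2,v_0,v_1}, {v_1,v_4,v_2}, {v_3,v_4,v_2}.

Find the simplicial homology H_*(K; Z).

H_0 = Z,  H_1 = Z,  H_2 = 0.

Order the vertices as v_0 < v_1 < v_2 < v_3 < v_4. Listing each simplex with vertices in this order, K has dimension 2 with simplices:

  0-simplices (5): [v_0], [v_1], [v_2], [v_3], [v_4]
  1-simplices (10): [v_0,v_1], [v_0,v_2], [v_0,v_3], [v_0,v_4], [v_1,v_2], [v_1,v_3], [v_1,v_4], [v_2,v_3], [v_2,v_4], [v_3,v_4]
  2-simplices (5): [v_0,v_1,v_2], [v_0,v_1,v_3], [v_0,v_3,v_4], [v_1,v_2,v_4], [v_2,v_3,v_4]

giving chain groups C_0 ≅ Z^5, C_1 ≅ Z^10, C_2 ≅ Z^5.

∂_1: C_1 → C_0 sends each edge [p,q] (with p < q) to q − p.
The resulting 5×10 matrix has rank 4, and its Smith normal form has invariant factors (1,1,1,1).

The boundary map ∂_2: C_2 → C_1 sends each 2-simplex [p,q,r] to [q,r] − [p,r] + [p,q]. For instance
  ∂[v_0,v_1,v_3] = [v_1,v_3] − [v_0,v_3] + [v_0,v_1],
  ∂[v_1,v_2,v_4] = [v_2,v_4] − [v_1,v_4] + [v_1,v_2].
The resulting 10×5 matrix has rank 5, and its Smith normal form has invariant factors (1,1,1,1,1).

Reading off H_k = ker ∂_k / im ∂_{k+1}:

  H_0: rank C_0 − rank ∂_1 = 5 − 4 = 1, and the invariant factors of ∂_1 are all 1, so H_0 = Z.
  H_1: rank ker ∂_1 − rank ∂_2 = (10 − 4) − 5 = 1, and the invariant factors of ∂_2 are all 1, so H_1 = Z.
  H_2: rank ker ∂_2 − rank ∂_3 = (5 − 5) − 0 = 0, and there is no ∂_3, so H_2 = 0.

As a check, the Euler characteristic is 5 − 10 + 5 = 0, which agrees with 1 − 1 + 0 = 0.
(K is a triangulation of the Möbius band.)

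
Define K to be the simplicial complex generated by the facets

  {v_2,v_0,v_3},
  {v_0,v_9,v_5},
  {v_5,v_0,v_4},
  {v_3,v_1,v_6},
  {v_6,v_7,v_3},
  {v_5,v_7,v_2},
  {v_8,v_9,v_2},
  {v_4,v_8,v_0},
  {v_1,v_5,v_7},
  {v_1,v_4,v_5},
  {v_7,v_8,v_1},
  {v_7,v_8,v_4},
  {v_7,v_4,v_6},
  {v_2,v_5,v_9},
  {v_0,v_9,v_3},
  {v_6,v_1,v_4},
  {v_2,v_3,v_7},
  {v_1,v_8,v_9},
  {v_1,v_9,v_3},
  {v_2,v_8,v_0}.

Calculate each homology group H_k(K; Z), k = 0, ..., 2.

Take the total order v_0 < v_1 < v_2 < v_3 < v_4 < v_5 < v_6 < v_7 < v_8 < v_9 on the vertex set. Then K (dimension 2) consists of the simplices:

  0-simplices (10): [v_0], [v_1], [v_2], [v_3], [v_4], [v_5], [v_6], [v_7], [v_8], [v_9]
  1-simplices (30): (30 of them)
  2-simplices (20): (20 of them)

so the chain groups are C_0 ≅ Z^10, C_1 ≅ Z^30, C_2 ≅ Z^20.

∂_1: C_1 → C_0 is given by ∂[p,q] = [q] − [p]. For instance
  ∂[v_2,v_8] = [v_8] − [v_2].
This gives a 10×30 integer matrix of rank 9; reducing to Smith normal form yields diagonal entries (1,1,1,1,1,1,1,1,1).

∂_2: C_2 → C_1 sends each 2-simplex [p,q,r] to [q,r] − [p,r] + [p,q]. For instance
  ∂[v_2,v_5,v_9] = [v_5,v_9] − [v_2,v_9] + [v_2,v_5],
  ∂[v_4,v_6,v_7] = [v_6,v_7] − [v_4,v_7] + [v_4,v_6].
The 30×20 boundary matrix has rank 20 and Smith normal form diag(1,1,1,1,1,1,1,1,1,1,1,1,1,1,1,1,1,1,1,2).

From H_k ≅ ker(∂_k) / im(∂_{k+1}) we obtain:

  H_0: rank C_0 − rank ∂_1 = 10 − 9 = 1, and the invariant factors of ∂_1 are all 1, so H_0 = Z.
  H_1: rank ker ∂_1 − rank ∂_2 = (30 − 9) − 20 = 1, and ∂_2 has invariant factor 2 > 1, so H_1 = Z ⊕ Z_2.
  H_2: rank ker ∂_2 − rank ∂_3 = (20 − 20) − 0 = 0, and there is no ∂_3, so H_2 = 0.

As a check, the Euler characteristic is 10 − 30 + 20 = 0, which agrees with 1 − 1 + 0 = 0.

H_0 = Z,  H_1 = Z ⊕ Z_2,  H_2 = 0.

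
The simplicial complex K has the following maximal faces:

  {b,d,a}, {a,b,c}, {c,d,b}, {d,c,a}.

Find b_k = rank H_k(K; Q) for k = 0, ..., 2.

Take the total order a < b < c < d on the vertex set. Then K (dimension 2) consists of the simplices:

  0-simplices (4): a, b, c, d
  1-simplices (6): ab, ac, ad, bc, bd, cd
  2-simplices (4): abc, abd, acd, bcd

Hence C_0 ≅ Z^4, C_1 ≅ Z^6, C_2 ≅ Z^4.

The boundary map ∂_1: C_1 → C_0 is given by ∂[p,q] = [q] − [p].
As a 4×6 matrix over Z this has rank 3, with invariant factors (1,1,1).

Boundary ∂_2: C_2 → C_1 sends each 2-simplex [p,q,r] to [q,r] − [p,r] + [p,q]. For instance
  ∂abc = bc − ac + ab,
  ∂acd = cd − ad + ac.
The resulting 6×4 matrix has rank 3, and its Smith normal form has invariant factors (1,1,1).

Computing H_k = (kernel of ∂_k) / (image of ∂_{k+1}):

  H_0: rank C_0 − rank ∂_1 = 4 − 3 = 1, and the invariant factors of ∂_1 are all 1, so H_0 ≅ Z.
  H_1: rank ker ∂_1 − rank ∂_2 = (6 − 3) − 3 = 0, and the invariant factors of ∂_2 are all 1, so H_1 ≅ 0.
  H_2: rank ker ∂_2 − rank ∂_3 = (4 − 3) − 0 = 1, and there is no ∂_3, so H_2 ≅ Z.

As a check, the Euler characteristic is 4 − 6 + 4 = 2, which agrees with 1 − 0 + 1 = 2.

Hence the Betti numbers are b_0 = 1, b_1 = 0, b_2 = 1.

b_0 = 1, b_1 = 0, b_2 = 1.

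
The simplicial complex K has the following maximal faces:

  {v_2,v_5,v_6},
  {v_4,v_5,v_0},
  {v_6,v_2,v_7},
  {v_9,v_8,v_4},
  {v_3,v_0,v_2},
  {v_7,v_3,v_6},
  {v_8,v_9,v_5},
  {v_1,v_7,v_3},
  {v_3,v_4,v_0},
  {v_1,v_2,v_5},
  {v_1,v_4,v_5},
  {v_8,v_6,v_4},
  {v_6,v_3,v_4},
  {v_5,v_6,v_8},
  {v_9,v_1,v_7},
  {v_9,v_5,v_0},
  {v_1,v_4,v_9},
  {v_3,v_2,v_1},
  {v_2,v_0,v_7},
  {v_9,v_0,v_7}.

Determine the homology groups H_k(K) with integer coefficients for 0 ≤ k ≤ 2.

Fix the vertex order v_0 < v_1 < v_2 < v_3 < v_4 < v_5 < v_6 < v_7 < v_8 < v_9 and write every simplex with vertices in increasing order. Then dim K = 2 and the simplices of K are:

  0-simplices (10): [v_0], [v_1], [v_2], [v_3], [v_4], [v_5], [v_6], [v_7], [v_8], [v_9]
  1-simplices (30): (30 of them)
  2-simplices (20): (20 of them)

Hence C_0 ≅ Z^10, C_1 ≅ Z^30, C_2 ≅ Z^20.

The boundary map ∂_1: C_1 → C_0 maps an edge to its endpoints' difference, ∂[p,q] = q − p.
The 10×30 boundary matrix has rank 9 and Smith normal form diag(1,1,1,1,1,1,1,1,1).

The boundary map ∂_2: C_2 → C_1 maps a triangle to the signed sum of its edges. For instance
  ∂[v_3,v_6,v_7] = [v_6,v_7] − [v_3,v_7] + [v_3,v_6],
  ∂[v_0,v_3,v_4] = [v_3,v_4] − [v_0,v_4] + [v_0,v_3].
The 30×20 boundary matrix has rank 20 and Smith normal form diag(1,1,1,1,1,1,1,1,1,1,1,1,1,1,1,1,1,1,1,2).

Computing H_k = (kernel of ∂_k) / (image of ∂_{k+1}):

  H_0: rank C_0 − rank ∂_1 = 10 − 9 = 1, and the invariant factors of ∂_1 are all 1, so H_0 ≅ Z.
  H_1: rank ker ∂_1 − rank ∂_2 = (30 − 9) − 20 = 1, and ∂_2 has invariant factor 2 > 1, so H_1 ≅ Z ⊕ Z/2.
  H_2: rank ker ∂_2 − rank ∂_3 = (20 − 20) − 0 = 0, and there is no ∂_3, so H_2 ≅ 0.

As a check, the Euler characteristic is 10 − 30 + 20 = 0, which agrees with 1 − 1 + 0 = 0.
(K is a triangulation of the Klein bottle.)

H_0 ≅ Z,  H_1 ≅ Z ⊕ Z/2,  H_2 = 0.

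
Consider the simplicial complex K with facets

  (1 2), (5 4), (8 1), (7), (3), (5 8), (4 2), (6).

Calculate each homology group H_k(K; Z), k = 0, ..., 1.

H_0 = Z^4,  H_1 = Z.

Fix the vertex order 1 < 2 < 3 < 4 < 5 < 6 < 7 < 8 and write every simplex with vertices in increasing order. Then dim K = 1 and the simplices of K are:

  0-simplices (8): [1], [2], [3], [4], [5], [6], [7], [8]
  1-simplices (5): [1,2], [1,8], [2,4], [4,5], [5,8]

Hence C_0 ≅ Z^8, C_1 ≅ Z^5.

∂_1: C_1 → C_0 sends each edge [p,q] (with p < q) to q − p. For instance
  ∂[1,8] = [8] − [1].
The resulting 8×5 matrix has rank 4, and its Smith normal form has invariant factors (1,1,1,1).

Computing H_k = (kernel of ∂_k) / (image of ∂_{k+1}):

  H_0: rank C_0 − rank ∂_1 = 8 − 4 = 4, and the invariant factors of ∂_1 are all 1, so H_0 = Z^4.
  H_1: rank ker ∂_1 − rank ∂_2 = (5 − 4) − 0 = 1, and there is no ∂_2, so H_1 = Z.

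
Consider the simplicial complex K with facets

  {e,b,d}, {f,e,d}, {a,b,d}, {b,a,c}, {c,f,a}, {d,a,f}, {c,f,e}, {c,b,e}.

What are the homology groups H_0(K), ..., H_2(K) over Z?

K has 6 vertices, 12 edges, 8 triangles.
rank ∂_0 = 0, rank ∂_1 = 5 ⇒ b_0 = 6 − 0 − 5 = 1; all invariant factors of ∂_1 are 1 so no torsion. So H_0 ≅ Z.
rank ∂_1 = 5, rank ∂_2 = 7 ⇒ b_1 = 12 − 5 − 7 = 0; all invariant factors of ∂_2 are 1 so no torsion. So H_1 ≅ 0.
rank ∂_2 = 7, rank ∂_3 = 0 ⇒ b_2 = 8 − 7 − 0 = 1. So H_2 ≅ Z.

H_0 = Z,  H_1 = 0,  H_2 = Z.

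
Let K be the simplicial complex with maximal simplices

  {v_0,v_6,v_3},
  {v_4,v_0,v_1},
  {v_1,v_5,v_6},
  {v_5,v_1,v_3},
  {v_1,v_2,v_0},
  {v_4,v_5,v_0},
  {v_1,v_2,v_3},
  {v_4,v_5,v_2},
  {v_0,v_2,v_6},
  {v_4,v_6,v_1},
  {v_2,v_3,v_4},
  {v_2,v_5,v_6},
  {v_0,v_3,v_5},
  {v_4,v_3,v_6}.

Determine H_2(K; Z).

Order the vertices as v_0 < v_1 < v_2 < v_3 < v_4 < v_5 < v_6. Listing each simplex with vertices in this order, K has dimension 2 with simplices:

  0-simplices (7): [v_0], [v_1], [v_2], [v_3], [v_4], [v_5], [v_6]
  1-simplices (21): (21 of them)
  2-simplices (14): (14 of them)

giving chain groups C_0 ≅ Z^7, C_1 ≅ Z^21, C_2 ≅ Z^14.

∂_1: C_1 → C_0 sends each edge [p,q] (with p < q) to q − p. For instance
  ∂[v_2,v_6] = [v_6] − [v_2].
The 7×21 boundary matrix has rank 6 and Smith normal form diag(1,1,1,1,1,1).

Boundary ∂_2: C_2 → C_1 sends each 2-simplex [p,q,r] to [q,r] − [p,r] + [p,q]. For instance
  ∂[v_0,v_1,v_2] = [v_1,v_2] − [v_0,v_2] + [v_0,v_1],
  ∂[v_1,v_5,v_6] = [v_5,v_6] − [v_1,v_6] + [v_1,v_5].
As a 21×14 matrix over Z this has rank 13, with invariant factors (1,1,1,1,1,1,1,1,1,1,1,1,1).

Now H_k = ker ∂_k / im ∂_{k+1}, so:

  H_2: rank ker ∂_2 − rank ∂_3 = (14 − 13) − 0 = 1, and there is no ∂_3, so H_2 = Z.

H_2 ≅ Z.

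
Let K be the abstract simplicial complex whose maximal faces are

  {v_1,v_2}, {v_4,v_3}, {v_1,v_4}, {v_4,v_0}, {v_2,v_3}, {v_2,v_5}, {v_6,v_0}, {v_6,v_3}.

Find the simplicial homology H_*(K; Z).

H_0 ≅ Z,  H_1 ≅ Z^2.

Take the total order v_0 < v_1 < v_2 < v_3 < v_4 < v_5 < v_6 on the vertex set. Then K (dimension 1) consists of the simplices:

  0-simplices (7): [v_0], [v_1], [v_2], [v_3], [v_4], [v_5], [v_6]
  1-simplices (8): [v_0,v_4], [v_0,v_6], [v_1,v_2], [v_1,v_4], [v_2,v_3], [v_2,v_5], [v_3,v_4], [v_3,v_6]

Hence C_0 ≅ Z^7, C_1 ≅ Z^8.

∂_1: C_1 → C_0 maps an edge to its endpoints' difference, ∂[p,q] = q − p. For instance
  ∂[v_1,v_4] = [v_4] − [v_1].
The 7×8 boundary matrix has rank 6 and Smith normal form diag(1,1,1,1,1,1).

Reading off H_k = ker ∂_k / im ∂_{k+1}:

  H_0: rank C_0 − rank ∂_1 = 7 − 6 = 1, and the invariant factors of ∂_1 are all 1, so H_0 ≅ Z.
  H_1: rank ker ∂_1 − rank ∂_2 = (8 − 6) − 0 = 2, and there is no ∂_2, so H_1 ≅ Z^2.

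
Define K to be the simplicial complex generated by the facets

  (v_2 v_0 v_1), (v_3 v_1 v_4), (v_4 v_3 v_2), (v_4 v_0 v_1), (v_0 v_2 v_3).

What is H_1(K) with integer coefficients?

H_1 ≅ Z.

Order the vertices as v_0 < v_1 < v_2 < v_3 < v_4. Listing each simplex with vertices in this order, K has dimension 2 with simplices:

  0-simplices (5): [v_0], [v_1], [v_2], [v_3], [v_4]
  1-simplices (10): [v_0,v_1], [v_0,v_2], [v_0,v_3], [v_0,v_4], [v_1,v_2], [v_1,v_3], [v_1,v_4], [v_2,v_3], [v_2,v_4], [v_3,v_4]
  2-simplices (5): [v_0,v_1,v_2], [v_0,v_1,v_4], [v_0,v_2,v_3], [v_1,v_3,v_4], [v_2,v_3,v_4]

so the chain groups are C_0 ≅ Z^5, C_1 ≅ Z^10, C_2 ≅ Z^5.

The boundary map ∂_1: C_1 → C_0 maps an edge to its endpoints' difference, ∂[p,q] = q − p. For instance
  ∂[v_1,v_3] = [v_3] − [v_1].
As a 5×10 matrix over Z this has rank 4, with invariant factors (1,1,1,1).

∂_2: C_2 → C_1 maps a triangle to the signed sum of its edges. For instance
  ∂[v_1,v_3,v_4] = [v_3,v_4] − [v_1,v_4] + [v_1,v_3],
  ∂[v_0,v_1,v_2] = [v_1,v_2] − [v_0,v_2] + [v_0,v_1].
This gives a 10×5 integer matrix of rank 5; reducing to Smith normal form yields diagonal entries (1,1,1,1,1).

Reading off H_k = ker ∂_k / im ∂_{k+1}:

  H_1: rank ker ∂_1 − rank ∂_2 = (10 − 4) − 5 = 1, and the invariant factors of ∂_2 are all 1, so H_1 = Z.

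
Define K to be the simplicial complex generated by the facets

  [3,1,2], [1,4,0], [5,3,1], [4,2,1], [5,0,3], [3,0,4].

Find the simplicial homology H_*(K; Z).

H_0 = Z,  H_1 = Z,  H_2 = 0.

We work with the vertex ordering 0 < 1 < 2 < 3 < 4 < 5. The simplices of K, each written with vertices in increasing order, are:

  0-simplices (6): [0], [1], [2], [3], [4], [5]
  1-simplices (12): [0,1], [0,3], [0,4], [0,5], [1,2], [1,3], [1,4], [1,5], [2,3], [2,4], [3,4], [3,5]
  2-simplices (6): [0,1,4], [0,3,4], [0,3,5], [1,2,3], [1,2,4], [1,3,5]

giving chain groups C_0 ≅ Z^6, C_1 ≅ Z^12, C_2 ≅ Z^6.

∂_1: C_1 → C_0 is given by ∂[p,q] = [q] − [p]. For instance
  ∂[0,3] = [3] − [0].
The resulting 6×12 matrix has rank 5, and its Smith normal form has invariant factors (1,1,1,1,1).

∂_2: C_2 → C_1 sends each 2-simplex [p,q,r] to [q,r] − [p,r] + [p,q]. For instance
  ∂[0,1,4] = [1,4] − [0,4] + [0,1],
  ∂[0,3,4] = [3,4] − [0,4] + [0,3].
This gives a 12×6 integer matrix of rank 6; reducing to Smith normal form yields diagonal entries (1,1,1,1,1,1).

Reading off H_k = ker ∂_k / im ∂_{k+1}:

  H_0: rank C_0 − rank ∂_1 = 6 − 5 = 1, and the invariant factors of ∂_1 are all 1, so H_0 ≅ Z.
  H_1: rank ker ∂_1 − rank ∂_2 = (12 − 5) − 6 = 1, and the invariant factors of ∂_2 are all 1, so H_1 ≅ Z.
  H_2: rank ker ∂_2 − rank ∂_3 = (6 − 6) − 0 = 0, and there is no ∂_3, so H_2 ≅ 0.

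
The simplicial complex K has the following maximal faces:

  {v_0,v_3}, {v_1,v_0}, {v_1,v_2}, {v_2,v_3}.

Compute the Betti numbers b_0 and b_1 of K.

We work with the vertex ordering v_0 < v_1 < v_2 < v_3. The simplices of K, each written with vertices in increasing order, are:

  0-simplices (4): [v_0], [v_1], [v_2], [v_3]
  1-simplices (4): [v_0,v_1], [v_0,v_3], [v_1,v_2], [v_2,v_3]

so the chain groups are C_0 ≅ Z^4, C_1 ≅ Z^4.

Boundary ∂_1: C_1 → C_0 maps an edge to its endpoints' difference, ∂[p,q] = q − p.
This gives a 4×4 integer matrix of rank 3; reducing to Smith normal form yields diagonal entries (1,1,1).

Computing H_k = (kernel of ∂_k) / (image of ∂_{k+1}):

  H_0: rank C_0 − rank ∂_1 = 4 − 3 = 1, and the invariant factors of ∂_1 are all 1, so H_0 = Z.
  H_1: rank ker ∂_1 − rank ∂_2 = (4 − 3) − 0 = 1, and there is no ∂_2, so H_1 = Z.

Hence the Betti numbers are b_0 = 1, b_1 = 1.

b_0 = 1, b_1 = 1.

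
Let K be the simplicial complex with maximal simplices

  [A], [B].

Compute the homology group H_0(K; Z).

Fix the vertex order A < B and write every simplex with vertices in increasing order. Then dim K = 0 and the simplices of K are:

  0-simplices (2): A, B

Hence C_0 ≅ Z^2.

Now H_k = ker ∂_k / im ∂_{k+1}, so:

  H_0: rank C_0 − rank ∂_1 = 2 − 0 = 2, and there is no ∂_1, so H_0 = Z^2.

H_0 ≅ Z^2.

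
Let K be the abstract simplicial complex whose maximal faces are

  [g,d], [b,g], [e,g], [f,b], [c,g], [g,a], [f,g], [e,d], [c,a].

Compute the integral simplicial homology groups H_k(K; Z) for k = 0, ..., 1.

H_0 ≅ Z,  H_1 ≅ Z^3.

Take the total order a < b < c < d < e < f < g on the vertex set. Then K (dimension 1) consists of the simplices:

  0-simplices (7): a, b, c, d, e, f, g
  1-simplices (9): ac, ag, bf, bg, cg, de, dg, eg, fg

Hence C_0 ≅ Z^7, C_1 ≅ Z^9.

∂_1: C_1 → C_0 sends each edge [p,q] (with p < q) to q − p.
The resulting 7×9 matrix has rank 6, and its Smith normal form has invariant factors (1,1,1,1,1,1).

Now H_k = ker ∂_k / im ∂_{k+1}, so:

  H_0: rank C_0 − rank ∂_1 = 7 − 6 = 1, and the invariant factors of ∂_1 are all 1, so H_0 = Z.
  H_1: rank ker ∂_1 − rank ∂_2 = (9 − 6) − 0 = 3, and there is no ∂_2, so H_1 = Z^3.

As a check, the Euler characteristic is 7 − 9 = -2, which agrees with 1 − 3 = -2.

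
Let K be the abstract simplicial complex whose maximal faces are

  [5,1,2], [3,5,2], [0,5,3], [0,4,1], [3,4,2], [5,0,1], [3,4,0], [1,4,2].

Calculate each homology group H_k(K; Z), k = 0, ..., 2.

Take the total order 0 < 1 < 2 < 3 < 4 < 5 on the vertex set. Then K (dimension 2) consists of the simplices:

  0-simplices (6): [0], [1], [2], [3], [4], [5]
  1-simplices (12): [0,1], [0,3], [0,4], [0,5], [1,2], [1,4], [1,5], [2,3], [2,4], [2,5], [3,4], [3,5]
  2-simplices (8): [0,1,4], [0,1,5], [0,3,4], [0,3,5], [1,2,4], [1,2,5], [2,3,4], [2,3,5]

so the chain groups are C_0 ≅ Z^6, C_1 ≅ Z^12, C_2 ≅ Z^8.

∂_1: C_1 → C_0 maps an edge to its endpoints' difference, ∂[p,q] = q − p. For instance
  ∂[1,5] = [5] − [1].
The resulting 6×12 matrix has rank 5, and its Smith normal form has invariant factors (1,1,1,1,1).

∂_2: C_2 → C_1 maps a triangle to the signed sum of its edges. For instance
  ∂[2,3,4] = [3,4] − [2,4] + [2,3],
  ∂[1,2,5] = [2,5] − [1,5] + [1,2].
The 12×8 boundary matrix has rank 7 and Smith normal form diag(1,1,1,1,1,1,1).

Now H_k = ker ∂_k / im ∂_{k+1}, so:

  H_0: rank C_0 − rank ∂_1 = 6 − 5 = 1, and the invariant factors of ∂_1 are all 1, so H_0 ≅ Z.
  H_1: rank ker ∂_1 − rank ∂_2 = (12 − 5) − 7 = 0, and the invariant factors of ∂_2 are all 1, so H_1 ≅ 0.
  H_2: rank ker ∂_2 − rank ∂_3 = (8 − 7) − 0 = 1, and there is no ∂_3, so H_2 ≅ Z.

H_0 ≅ Z,  H_1 = 0,  H_2 ≅ Z.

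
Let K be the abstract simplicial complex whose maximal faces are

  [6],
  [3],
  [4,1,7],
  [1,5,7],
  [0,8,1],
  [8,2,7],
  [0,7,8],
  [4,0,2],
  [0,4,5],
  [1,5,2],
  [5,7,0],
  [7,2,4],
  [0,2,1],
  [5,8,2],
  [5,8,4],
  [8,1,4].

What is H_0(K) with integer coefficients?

H_0 ≅ Z^3.

Take the total order 0 < 1 < 2 < 3 < 4 < 5 < 6 < 7 < 8 on the vertex set. Then K (dimension 2) consists of the simplices:

  0-simplices (9): [0], [1], [2], [3], [4], [5], [6], [7], [8]
  1-simplices (21): [0,1], [0,2], [0,4], [0,5], [0,7], [0,8], [1,2], [1,4], [1,5], [1,7], [1,8], [2,4], [2,5], [2,7], [2,8], [4,5], [4,7], [4,8], [5,7], [5,8], [7,8]
  2-simplices (14): [0,1,2], [0,1,8], [0,2,4], [0,4,5], [0,5,7], [0,7,8], [1,2,5], [1,4,7], [1,4,8], [1,5,7], [2,4,7], [2,5,8], [2,7,8], [4,5,8]

Hence C_0 ≅ Z^9, C_1 ≅ Z^21, C_2 ≅ Z^14.

∂_1: C_1 → C_0 sends each edge [p,q] (with p < q) to q − p.
The resulting 9×21 matrix has rank 6, and its Smith normal form has invariant factors (1,1,1,1,1,1).

The boundary map ∂_2: C_2 → C_1 maps a triangle to the signed sum of its edges. For instance
  ∂[2,4,7] = [4,7] − [2,7] + [2,4],
  ∂[0,2,4] = [2,4] − [0,4] + [0,2].
The resulting 21×14 matrix has rank 13, and its Smith normal form has invariant factors (1,1,1,1,1,1,1,1,1,1,1,1,1).

From H_k ≅ ker(∂_k) / im(∂_{k+1}) we obtain:

  H_0: rank C_0 − rank ∂_1 = 9 − 6 = 3, and the invariant factors of ∂_1 are all 1, so H_0 = Z^3.

(K is a triangulation of the disjoint union of a set of 2 points and the torus T^2.)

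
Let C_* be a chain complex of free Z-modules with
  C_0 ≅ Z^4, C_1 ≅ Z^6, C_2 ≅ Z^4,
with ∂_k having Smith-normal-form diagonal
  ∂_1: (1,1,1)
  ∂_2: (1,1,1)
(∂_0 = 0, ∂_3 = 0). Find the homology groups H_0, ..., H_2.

H_0: b_0 = 4 − 0 − 3 = 1; torsion from ∂_1 factors > 1: none. So H_0 ≅ Z.
H_1: b_1 = 6 − 3 − 3 = 0; torsion from ∂_2 factors > 1: none. So H_1 ≅ 0.
H_2: b_2 = 4 − 3 − 0 = 1; torsion from ∂_3 factors > 1: none. So H_2 ≅ Z.

H_0 ≅ Z,  H_1 = 0,  H_2 ≅ Z.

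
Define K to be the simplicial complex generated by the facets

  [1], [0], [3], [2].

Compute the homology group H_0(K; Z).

H_0 = Z^4.

Order the vertices as 0 < 1 < 2 < 3. Listing each simplex with vertices in this order, K has dimension 0 with simplices:

  0-simplices (4): [0], [1], [2], [3]

so the chain groups are C_0 ≅ Z^4.

From H_k ≅ ker(∂_k) / im(∂_{k+1}) we obtain:

  H_0: rank C_0 − rank ∂_1 = 4 − 0 = 4, and there is no ∂_1, so H_0 = Z^4.

(K is a triangulation of a set of 4 points.)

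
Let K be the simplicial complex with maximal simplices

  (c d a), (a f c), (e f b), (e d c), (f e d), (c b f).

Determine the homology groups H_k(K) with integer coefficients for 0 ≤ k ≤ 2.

Take the total order a < b < c < d < e < f on the vertex set. Then K (dimension 2) consists of the simplices:

  0-simplices (6): a, b, c, d, e, f
  1-simplices (12): ac, ad, af, bc, be, bf, cd, ce, cf, de, df, ef
  2-simplices (6): acd, acf, bcf, bef, cde, def

giving chain groups C_0 ≅ Z^6, C_1 ≅ Z^12, C_2 ≅ Z^6.

Boundary ∂_1: C_1 → C_0 maps an edge to its endpoints' difference, ∂[p,q] = q − p. For instance
  ∂de = e − d.
This gives a 6×12 integer matrix of rank 5; reducing to Smith normal form yields diagonal entries (1,1,1,1,1).

The boundary map ∂_2: C_2 → C_1 maps a triangle to the signed sum of its edges. For instance
  ∂cde = de − ce + cd,
  ∂def = ef − df + de.
The 12×6 boundary matrix has rank 6 and Smith normal form diag(1,1,1,1,1,1).

From H_k ≅ ker(∂_k) / im(∂_{k+1}) we obtain:

  H_0: rank C_0 − rank ∂_1 = 6 − 5 = 1, and the invariant factors of ∂_1 are all 1, so H_0 ≅ Z.
  H_1: rank ker ∂_1 − rank ∂_2 = (12 − 5) − 6 = 1, and the invariant factors of ∂_2 are all 1, so H_1 ≅ Z.
  H_2: rank ker ∂_2 − rank ∂_3 = (6 − 6) − 0 = 0, and there is no ∂_3, so H_2 ≅ 0.

As a check, the Euler characteristic is 6 − 12 + 6 = 0, which agrees with 1 − 1 + 0 = 0.

H_0 ≅ Z,  H_1 ≅ Z,  H_2 = 0.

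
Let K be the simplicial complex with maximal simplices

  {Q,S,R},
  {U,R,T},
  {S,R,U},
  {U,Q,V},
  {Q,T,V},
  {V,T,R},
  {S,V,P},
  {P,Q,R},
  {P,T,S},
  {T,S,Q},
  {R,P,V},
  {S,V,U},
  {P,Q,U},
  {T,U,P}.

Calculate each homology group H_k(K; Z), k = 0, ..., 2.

K has 7 vertices, 21 edges, 14 triangles.
rank ∂_0 = 0, rank ∂_1 = 6 ⇒ b_0 = 7 − 0 − 6 = 1; all invariant factors of ∂_1 are 1 so no torsion. So H_0 ≅ Z.
rank ∂_1 = 6, rank ∂_2 = 13 ⇒ b_1 = 21 − 6 − 13 = 2; all invariant factors of ∂_2 are 1 so no torsion. So H_1 ≅ Z^2.
rank ∂_2 = 13, rank ∂_3 = 0 ⇒ b_2 = 14 − 13 − 0 = 1. So H_2 ≅ Z.

H_0 = Z,  H_1 = Z^2,  H_2 = Z.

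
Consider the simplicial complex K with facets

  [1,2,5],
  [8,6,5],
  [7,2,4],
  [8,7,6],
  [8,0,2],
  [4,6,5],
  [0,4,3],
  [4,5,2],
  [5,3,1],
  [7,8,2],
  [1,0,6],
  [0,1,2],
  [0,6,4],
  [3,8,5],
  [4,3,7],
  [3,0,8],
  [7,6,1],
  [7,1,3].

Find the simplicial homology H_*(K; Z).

We work with the vertex ordering 0 < 1 < 2 < 3 < 4 < 5 < 6 < 7 < 8. The simplices of K, each written with vertices in increasing order, are:

  0-simplices (9): [0], [1], [2], [3], [4], [5], [6], [7], [8]
  1-simplices (27): (27 of them)
  2-simplices (18): [0,1,2], [0,1,6], [0,2,8], [0,3,4], [0,3,8], [0,4,6], [1,2,5], [1,3,5], [1,3,7], [1,6,7], [2,4,5], [2,4,7], [2,7,8], [3,4,7], [3,5,8], [4,5,6], [5,6,8], [6,7,8]

giving chain groups C_0 ≅ Z^9, C_1 ≅ Z^27, C_2 ≅ Z^18.

∂_1: C_1 → C_0 sends each edge [p,q] (with p < q) to q − p.
This gives a 9×27 integer matrix of rank 8; reducing to Smith normal form yields diagonal entries (1,1,1,1,1,1,1,1).

The boundary map ∂_2: C_2 → C_1 maps a triangle to the signed sum of its edges. For instance
  ∂[0,3,8] = [3,8] − [0,8] + [0,3],
  ∂[6,7,8] = [7,8] − [6,8] + [6,7].
This gives a 27×18 integer matrix of rank 17; reducing to Smith normal form yields diagonal entries (1,1,1,1,1,1,1,1,1,1,1,1,1,1,1,1,1).

From H_k ≅ ker(∂_k) / im(∂_{k+1}) we obtain:

  H_0: rank C_0 − rank ∂_1 = 9 − 8 = 1, and the invariant factors of ∂_1 are all 1, so H_0 = Z.
  H_1: rank ker ∂_1 − rank ∂_2 = (27 − 8) − 17 = 2, and the invariant factors of ∂_2 are all 1, so H_1 = Z^2.
  H_2: rank ker ∂_2 − rank ∂_3 = (18 − 17) − 0 = 1, and there is no ∂_3, so H_2 = Z.

As a check, the Euler characteristic is 9 − 27 + 18 = 0, which agrees with 1 − 2 + 1 = 0.

H_0 = Z,  H_1 = Z^2,  H_2 = Z.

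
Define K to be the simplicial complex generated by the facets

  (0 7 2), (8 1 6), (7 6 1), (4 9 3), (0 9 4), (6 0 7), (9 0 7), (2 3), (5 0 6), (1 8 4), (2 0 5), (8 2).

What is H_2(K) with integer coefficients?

Order the vertices as 0 < 1 < 2 < 3 < 4 < 5 < 6 < 7 < 8 < 9. Listing each simplex with vertices in this order, K has dimension 2 with simplices:

  0-simplices (10): [0], [1], [2], [3], [4], [5], [6], [7], [8], [9]
  1-simplices (22): [0,2], [0,4], [0,5], [0,6], [0,7], [0,9], [1,4], [1,6], [1,7], [1,8], [2,3], [2,5], [2,7], [2,8], [3,4], [3,9], [4,8], [4,9], [5,6], [6,7], [6,8], [7,9]
  2-simplices (10): [0,2,5], [0,2,7], [0,4,9], [0,5,6], [0,6,7], [0,7,9], [1,4,8], [1,6,7], [1,6,8], [3,4,9]

Hence C_0 ≅ Z^10, C_1 ≅ Z^22, C_2 ≅ Z^10.

∂_1: C_1 → C_0 is given by ∂[p,q] = [q] − [p].
This gives a 10×22 integer matrix of rank 9; reducing to Smith normal form yields diagonal entries (1,1,1,1,1,1,1,1,1).

The boundary map ∂_2: C_2 → C_1 sends each 2-simplex [p,q,r] to [q,r] − [p,r] + [p,q]. For instance
  ∂[0,2,5] = [2,5] − [0,5] + [0,2],
  ∂[1,6,7] = [6,7] − [1,7] + [1,6].
The resulting 22×10 matrix has rank 10, and its Smith normal form has invariant factors (1,1,1,1,1,1,1,1,1,1).

Reading off H_k = ker ∂_k / im ∂_{k+1}:

  H_2: rank ker ∂_2 − rank ∂_3 = (10 − 10) − 0 = 0, and there is no ∂_3, so H_2 ≅ 0.

H_2 ≅ 0.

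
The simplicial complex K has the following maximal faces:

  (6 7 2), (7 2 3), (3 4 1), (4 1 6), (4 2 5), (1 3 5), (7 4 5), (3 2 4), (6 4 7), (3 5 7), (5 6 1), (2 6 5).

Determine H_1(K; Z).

Order the vertices as 1 < 2 < 3 < 4 < 5 < 6 < 7. Listing each simplex with vertices in this order, K has dimension 2 with simplices:

  0-simplices (7): [1], [2], [3], [4], [5], [6], [7]
  1-simplices (18): [1,3], [1,4], [1,5], [1,6], [2,3], [2,4], [2,5], [2,6], [2,7], [3,4], [3,5], [3,7], [4,5], [4,6], [4,7], [5,6], [5,7], [6,7]
  2-simplices (12): [1,3,4], [1,3,5], [1,4,6], [1,5,6], [2,3,4], [2,3,7], [2,4,5], [2,5,6], [2,6,7], [3,5,7], [4,5,7], [4,6,7]

giving chain groups C_0 ≅ Z^7, C_1 ≅ Z^18, C_2 ≅ Z^12.

∂_1: C_1 → C_0 is given by ∂[p,q] = [q] − [p].
The resulting 7×18 matrix has rank 6, and its Smith normal form has invariant factors (1,1,1,1,1,1).

∂_2: C_2 → C_1 maps a triangle to the signed sum of its edges. For instance
  ∂[1,3,4] = [3,4] − [1,4] + [1,3],
  ∂[2,4,5] = [4,5] − [2,5] + [2,4].
The resulting 18×12 matrix has rank 12, and its Smith normal form has invariant factors (1,1,1,1,1,1,1,1,1,1,1,2).

Now H_k = ker ∂_k / im ∂_{k+1}, so:

  H_1: rank ker ∂_1 − rank ∂_2 = (18 − 6) − 12 = 0, and ∂_2 has invariant factor 2 > 1, so H_1 = Z_2.

H_1 = Z_2.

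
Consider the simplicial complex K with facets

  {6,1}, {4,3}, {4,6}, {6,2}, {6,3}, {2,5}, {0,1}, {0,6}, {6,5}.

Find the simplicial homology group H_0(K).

H_0 = Z.

Order the vertices as 0 < 1 < 2 < 3 < 4 < 5 < 6. Listing each simplex with vertices in this order, K has dimension 1 with simplices:

  0-simplices (7): [0], [1], [2], [3], [4], [5], [6]
  1-simplices (9): [0,1], [0,6], [1,6], [2,5], [2,6], [3,4], [3,6], [4,6], [5,6]

Hence C_0 ≅ Z^7, C_1 ≅ Z^9.

The boundary map ∂_1: C_1 → C_0 sends each edge [p,q] (with p < q) to q − p.
The 7×9 boundary matrix has rank 6 and Smith normal form diag(1,1,1,1,1,1).

Now H_k = ker ∂_k / im ∂_{k+1}, so:

  H_0: rank C_0 − rank ∂_1 = 7 − 6 = 1, and the invariant factors of ∂_1 are all 1, so H_0 = Z.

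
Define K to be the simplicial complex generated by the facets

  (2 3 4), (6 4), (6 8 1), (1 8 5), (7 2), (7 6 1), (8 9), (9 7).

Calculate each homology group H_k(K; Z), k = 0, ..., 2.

H_0 ≅ Z,  H_1 ≅ Z^2,  H_2 = 0.

Fix the vertex order 1 < 2 < 3 < 4 < 5 < 6 < 7 < 8 < 9 and write every simplex with vertices in increasing order. Then dim K = 2 and the simplices of K are:

  0-simplices (9): [1], [2], [3], [4], [5], [6], [7], [8], [9]
  1-simplices (14): [1,5], [1,6], [1,7], [1,8], [2,3], [2,4], [2,7], [3,4], [4,6], [5,8], [6,7], [6,8], [7,9], [8,9]
  2-simplices (4): [1,5,8], [1,6,7], [1,6,8], [2,3,4]

Hence C_0 ≅ Z^9, C_1 ≅ Z^14, C_2 ≅ Z^4.

∂_1: C_1 → C_0 sends each edge [p,q] (with p < q) to q − p.
The 9×14 boundary matrix has rank 8 and Smith normal form diag(1,1,1,1,1,1,1,1).

Boundary ∂_2: C_2 → C_1 acts by ∂[p,q,r] = [q,r] − [p,r] + [p,q]. For instance
  ∂[1,6,8] = [6,8] − [1,8] + [1,6],
  ∂[1,5,8] = [5,8] − [1,8] + [1,5].
The 14×4 boundary matrix has rank 4 and Smith normal form diag(1,1,1,1).

Computing H_k = (kernel of ∂_k) / (image of ∂_{k+1}):

  H_0: rank C_0 − rank ∂_1 = 9 − 8 = 1, and the invariant factors of ∂_1 are all 1, so H_0 ≅ Z.
  H_1: rank ker ∂_1 − rank ∂_2 = (14 − 8) − 4 = 2, and the invariant factors of ∂_2 are all 1, so H_1 ≅ Z^2.
  H_2: rank ker ∂_2 − rank ∂_3 = (4 − 4) − 0 = 0, and there is no ∂_3, so H_2 ≅ 0.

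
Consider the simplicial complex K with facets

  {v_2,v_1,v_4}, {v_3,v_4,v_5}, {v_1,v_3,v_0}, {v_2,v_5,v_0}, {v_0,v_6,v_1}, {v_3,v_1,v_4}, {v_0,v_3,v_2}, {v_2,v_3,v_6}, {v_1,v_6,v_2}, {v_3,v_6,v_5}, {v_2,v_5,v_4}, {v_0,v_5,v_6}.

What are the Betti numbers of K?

b_0 = 1, b_1 = 0, b_2 = 0.

Fix the vertex order v_0 < v_1 < v_2 < v_3 < v_4 < v_5 < v_6 and write every simplex with vertices in increasing order. Then dim K = 2 and the simplices of K are:

  0-simplices (7): [v_0], [v_1], [v_2], [v_3], [v_4], [v_5], [v_6]
  1-simplices (18): (18 of them)
  2-simplices (12): (12 of them)

Hence C_0 ≅ Z^7, C_1 ≅ Z^18, C_2 ≅ Z^12.

The boundary map ∂_1: C_1 → C_0 sends each edge [p,q] (with p < q) to q − p. For instance
  ∂[v_0,v_1] = [v_1] − [v_0].
The resulting 7×18 matrix has rank 6, and its Smith normal form has invariant factors (1,1,1,1,1,1).

Boundary ∂_2: C_2 → C_1 sends each 2-simplex [p,q,r] to [q,r] − [p,r] + [p,q]. For instance
  ∂[v_1,v_3,v_4] = [v_3,v_4] − [v_1,v_4] + [v_1,v_3],
  ∂[v_1,v_2,v_6] = [v_2,v_6] − [v_1,v_6] + [v_1,v_2].
This gives a 18×12 integer matrix of rank 12; reducing to Smith normal form yields diagonal entries (1,1,1,1,1,1,1,1,1,1,1,2).

From H_k ≅ ker(∂_k) / im(∂_{k+1}) we obtain:

  H_0: rank C_0 − rank ∂_1 = 7 − 6 = 1, and the invariant factors of ∂_1 are all 1, so H_0 ≅ Z.
  H_1: rank ker ∂_1 − rank ∂_2 = (18 − 6) − 12 = 0, and ∂_2 has invariant factor 2 > 1, so H_1 ≅ Z/2Z.
  H_2: rank ker ∂_2 − rank ∂_3 = (12 − 12) − 0 = 0, and there is no ∂_3, so H_2 ≅ 0.

As a check, the Euler characteristic is 7 − 18 + 12 = 1, which agrees with 1 − 0 + 0 = 1.
(K is a triangulation of the real projective plane RP^2.)

Hence the Betti numbers are b_0 = 1, b_1 = 0, b_2 = 0.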